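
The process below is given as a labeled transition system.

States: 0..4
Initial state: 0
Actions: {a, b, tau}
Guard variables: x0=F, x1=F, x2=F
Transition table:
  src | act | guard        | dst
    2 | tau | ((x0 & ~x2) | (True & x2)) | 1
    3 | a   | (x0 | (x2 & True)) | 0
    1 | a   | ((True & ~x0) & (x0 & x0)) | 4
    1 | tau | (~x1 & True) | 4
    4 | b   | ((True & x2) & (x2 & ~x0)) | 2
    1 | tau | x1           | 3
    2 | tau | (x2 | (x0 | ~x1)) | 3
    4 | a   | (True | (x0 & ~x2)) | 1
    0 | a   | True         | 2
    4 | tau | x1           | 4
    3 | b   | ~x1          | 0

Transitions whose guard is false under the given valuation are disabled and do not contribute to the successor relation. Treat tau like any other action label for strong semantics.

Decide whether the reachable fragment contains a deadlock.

Reach set: {0,2,3}
  0: a→2  [1 out]
  2: tau→3  [1 out]
  3: b→0  [1 out]

Answer: DEADLOCK-FREE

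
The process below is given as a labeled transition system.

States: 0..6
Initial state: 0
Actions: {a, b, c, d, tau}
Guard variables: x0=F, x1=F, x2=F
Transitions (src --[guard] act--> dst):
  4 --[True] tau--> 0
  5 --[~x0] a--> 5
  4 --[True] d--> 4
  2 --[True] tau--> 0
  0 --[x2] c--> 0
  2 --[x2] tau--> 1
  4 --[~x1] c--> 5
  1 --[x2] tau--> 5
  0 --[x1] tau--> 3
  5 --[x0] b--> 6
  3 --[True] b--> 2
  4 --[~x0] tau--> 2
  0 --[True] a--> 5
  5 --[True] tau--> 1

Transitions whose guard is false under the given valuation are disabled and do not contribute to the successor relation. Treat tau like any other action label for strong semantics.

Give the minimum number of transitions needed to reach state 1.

Answer: 2

Working:
Breadth-first toward 1:
  L0 = {0}
  L1 = {5}
  L2 = {1}
depth(1)=2, e.g. a·tau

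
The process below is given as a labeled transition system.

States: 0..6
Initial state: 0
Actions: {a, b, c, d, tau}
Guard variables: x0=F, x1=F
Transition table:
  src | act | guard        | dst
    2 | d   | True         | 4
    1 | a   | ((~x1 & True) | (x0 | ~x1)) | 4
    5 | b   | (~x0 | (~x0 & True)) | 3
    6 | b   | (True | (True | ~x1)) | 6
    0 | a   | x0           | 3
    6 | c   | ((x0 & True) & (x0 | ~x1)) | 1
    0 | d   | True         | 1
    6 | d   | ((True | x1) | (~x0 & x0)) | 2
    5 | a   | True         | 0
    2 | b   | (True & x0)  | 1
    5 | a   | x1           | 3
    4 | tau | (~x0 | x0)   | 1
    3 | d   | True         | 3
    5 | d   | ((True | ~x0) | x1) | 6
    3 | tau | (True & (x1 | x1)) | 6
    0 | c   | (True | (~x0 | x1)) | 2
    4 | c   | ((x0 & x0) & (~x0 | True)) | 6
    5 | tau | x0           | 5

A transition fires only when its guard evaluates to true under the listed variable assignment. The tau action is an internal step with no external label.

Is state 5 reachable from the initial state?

Answer: UNREACHABLE

Trace:
After dropping false guards: 11 live edges.
L0 = {0}
L1 = {1,2}  total {0,1,2}
L2 = {4}  total {0,1,2,4}
Reachable = {0,1,2,4}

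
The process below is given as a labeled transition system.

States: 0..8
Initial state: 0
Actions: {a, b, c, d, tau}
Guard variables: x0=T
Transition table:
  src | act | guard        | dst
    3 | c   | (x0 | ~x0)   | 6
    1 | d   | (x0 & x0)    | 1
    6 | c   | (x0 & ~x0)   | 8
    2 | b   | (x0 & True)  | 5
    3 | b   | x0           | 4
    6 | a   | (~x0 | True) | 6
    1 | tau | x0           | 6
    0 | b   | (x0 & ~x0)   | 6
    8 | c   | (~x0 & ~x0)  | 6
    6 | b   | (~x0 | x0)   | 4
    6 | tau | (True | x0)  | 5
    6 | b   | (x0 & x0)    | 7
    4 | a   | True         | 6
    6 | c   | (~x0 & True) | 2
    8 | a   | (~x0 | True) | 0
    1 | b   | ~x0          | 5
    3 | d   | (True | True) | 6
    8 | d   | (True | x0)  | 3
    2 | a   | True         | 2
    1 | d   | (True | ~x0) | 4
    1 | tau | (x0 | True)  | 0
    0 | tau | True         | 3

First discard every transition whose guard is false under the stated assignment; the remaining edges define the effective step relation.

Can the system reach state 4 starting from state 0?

17 transition(s) survive guard evaluation.
depth 0: {0}
depth 1: {3}  total {0,3}
depth 2: {4,6}  total {0,3,4,6}
depth 3: {5,7}  total {0,3,4,5,6,7}
R = {0,3,4,5,6,7}
trace reaching 4: tau·b

Answer: REACHABLE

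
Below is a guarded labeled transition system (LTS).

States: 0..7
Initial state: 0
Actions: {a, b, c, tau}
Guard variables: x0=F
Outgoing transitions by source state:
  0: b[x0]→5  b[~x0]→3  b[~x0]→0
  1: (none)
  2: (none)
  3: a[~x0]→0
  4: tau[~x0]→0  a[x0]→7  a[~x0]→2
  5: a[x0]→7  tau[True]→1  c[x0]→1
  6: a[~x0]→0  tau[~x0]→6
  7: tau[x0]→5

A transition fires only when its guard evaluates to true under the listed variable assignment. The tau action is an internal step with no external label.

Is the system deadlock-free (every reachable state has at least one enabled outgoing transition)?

Reachable = {0,3}
  0: b→0  b→3  [deg 2]
  3: a→0  [deg 1]

Answer: DEADLOCK-FREE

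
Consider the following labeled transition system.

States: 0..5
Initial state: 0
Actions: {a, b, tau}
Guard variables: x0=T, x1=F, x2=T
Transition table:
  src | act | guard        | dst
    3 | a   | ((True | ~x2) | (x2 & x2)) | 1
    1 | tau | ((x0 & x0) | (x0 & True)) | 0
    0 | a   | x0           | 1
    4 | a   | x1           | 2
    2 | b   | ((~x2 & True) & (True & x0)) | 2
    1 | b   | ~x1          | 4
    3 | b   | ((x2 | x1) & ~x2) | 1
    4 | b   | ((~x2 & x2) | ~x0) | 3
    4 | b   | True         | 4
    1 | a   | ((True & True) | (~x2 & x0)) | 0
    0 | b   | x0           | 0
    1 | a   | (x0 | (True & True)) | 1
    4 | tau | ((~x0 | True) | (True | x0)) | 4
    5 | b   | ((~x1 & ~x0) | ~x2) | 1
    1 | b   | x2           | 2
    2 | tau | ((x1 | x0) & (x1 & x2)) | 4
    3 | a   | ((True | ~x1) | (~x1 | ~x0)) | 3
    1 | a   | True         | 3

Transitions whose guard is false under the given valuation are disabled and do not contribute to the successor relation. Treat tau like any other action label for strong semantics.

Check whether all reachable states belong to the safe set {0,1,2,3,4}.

Allowed set {0,1,2,3,4}
Reach set: {0,1,2,3,4}
  0: ok
  1: ok
  2: ok
  3: ok
  4: ok

Answer: INVARIANT HOLDS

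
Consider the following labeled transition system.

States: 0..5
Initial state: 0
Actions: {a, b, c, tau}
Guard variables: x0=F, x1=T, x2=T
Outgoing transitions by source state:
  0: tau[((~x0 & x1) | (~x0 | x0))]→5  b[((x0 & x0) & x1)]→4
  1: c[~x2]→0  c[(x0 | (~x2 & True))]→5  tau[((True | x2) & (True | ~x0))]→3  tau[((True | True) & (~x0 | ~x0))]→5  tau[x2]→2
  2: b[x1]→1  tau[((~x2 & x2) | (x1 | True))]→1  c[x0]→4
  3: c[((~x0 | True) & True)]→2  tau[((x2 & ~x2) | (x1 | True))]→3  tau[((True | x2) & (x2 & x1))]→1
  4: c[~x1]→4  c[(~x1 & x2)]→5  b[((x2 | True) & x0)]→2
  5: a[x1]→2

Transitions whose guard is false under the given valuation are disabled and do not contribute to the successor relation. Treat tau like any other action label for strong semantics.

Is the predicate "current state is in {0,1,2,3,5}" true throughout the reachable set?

Allowed set {0,1,2,3,5}
Reachable = {0,1,2,3,5}
  0: ✓
  1: ✓
  2: ✓
  3: ✓
  5: ✓

Answer: INVARIANT HOLDS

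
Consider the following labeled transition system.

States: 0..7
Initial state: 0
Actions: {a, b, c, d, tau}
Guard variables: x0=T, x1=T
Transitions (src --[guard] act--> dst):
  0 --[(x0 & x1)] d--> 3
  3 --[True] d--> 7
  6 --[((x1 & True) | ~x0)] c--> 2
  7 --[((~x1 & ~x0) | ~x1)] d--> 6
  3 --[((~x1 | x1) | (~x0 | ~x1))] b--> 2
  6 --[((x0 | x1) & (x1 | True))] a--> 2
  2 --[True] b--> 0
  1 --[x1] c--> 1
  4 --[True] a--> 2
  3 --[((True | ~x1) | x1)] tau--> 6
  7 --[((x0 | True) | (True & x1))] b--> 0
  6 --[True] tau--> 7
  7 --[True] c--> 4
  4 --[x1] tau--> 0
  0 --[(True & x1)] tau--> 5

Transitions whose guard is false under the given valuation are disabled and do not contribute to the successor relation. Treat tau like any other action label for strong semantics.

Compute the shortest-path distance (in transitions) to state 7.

Answer: 2

Trace:
BFS to 7:
  L0 = {0}
  L1 = {3,5}
  L2 = {2,6,7}
first hit 7 at d=2 via d·d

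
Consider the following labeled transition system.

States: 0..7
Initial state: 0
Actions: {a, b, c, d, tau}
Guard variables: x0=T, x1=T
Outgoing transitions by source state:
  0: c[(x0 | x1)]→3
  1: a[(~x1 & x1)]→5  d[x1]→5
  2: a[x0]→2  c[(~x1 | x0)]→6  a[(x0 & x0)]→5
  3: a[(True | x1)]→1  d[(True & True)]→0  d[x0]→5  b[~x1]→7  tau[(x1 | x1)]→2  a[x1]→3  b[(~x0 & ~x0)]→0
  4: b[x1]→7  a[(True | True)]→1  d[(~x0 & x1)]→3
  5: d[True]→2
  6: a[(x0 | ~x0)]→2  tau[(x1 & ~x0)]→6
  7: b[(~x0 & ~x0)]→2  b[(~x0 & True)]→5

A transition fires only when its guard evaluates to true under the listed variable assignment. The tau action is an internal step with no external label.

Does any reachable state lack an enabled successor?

R = {0,1,2,3,5,6}
  0: c→3  [1 out]
  1: d→5  [1 out]
  2: a→2  a→5  c→6  [3 out]
  3: a→1  a→3  d→0  d→5  tau→2  [5 out]
  5: d→2  [1 out]
  6: a→2  [1 out]

Answer: DEADLOCK-FREE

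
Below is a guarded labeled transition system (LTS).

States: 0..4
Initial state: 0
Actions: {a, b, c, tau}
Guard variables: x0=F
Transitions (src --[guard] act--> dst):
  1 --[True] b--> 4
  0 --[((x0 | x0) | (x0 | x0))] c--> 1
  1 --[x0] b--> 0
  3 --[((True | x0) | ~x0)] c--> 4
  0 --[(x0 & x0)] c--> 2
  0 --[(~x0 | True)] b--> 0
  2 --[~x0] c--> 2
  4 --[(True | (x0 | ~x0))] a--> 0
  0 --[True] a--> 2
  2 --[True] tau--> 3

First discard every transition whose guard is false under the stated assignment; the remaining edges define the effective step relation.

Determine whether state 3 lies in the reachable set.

Answer: REACHABLE

Working:
Guard filter leaves 7 enabled edge(s).
depth 0: {0}
depth 1: {2}  cumulative {0,2}
depth 2: {3}  cumulative {0,2,3}
depth 3: {4}  cumulative {0,2,3,4}
Reachable = {0,2,3,4}
trace reaching 3: a·tau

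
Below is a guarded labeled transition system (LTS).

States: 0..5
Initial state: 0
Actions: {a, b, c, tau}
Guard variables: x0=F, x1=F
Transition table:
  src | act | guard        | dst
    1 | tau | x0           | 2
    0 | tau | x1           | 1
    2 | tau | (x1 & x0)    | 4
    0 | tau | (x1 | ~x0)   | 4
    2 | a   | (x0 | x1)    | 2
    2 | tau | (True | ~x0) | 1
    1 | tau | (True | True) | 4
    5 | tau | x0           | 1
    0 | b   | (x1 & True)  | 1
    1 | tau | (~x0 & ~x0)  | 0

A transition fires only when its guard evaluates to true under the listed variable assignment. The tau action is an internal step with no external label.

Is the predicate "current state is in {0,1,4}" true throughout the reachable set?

Answer: INVARIANT HOLDS

Working:
Allowed set {0,1,4}
Reachable = {0,4}
  0: ✓
  4: ✓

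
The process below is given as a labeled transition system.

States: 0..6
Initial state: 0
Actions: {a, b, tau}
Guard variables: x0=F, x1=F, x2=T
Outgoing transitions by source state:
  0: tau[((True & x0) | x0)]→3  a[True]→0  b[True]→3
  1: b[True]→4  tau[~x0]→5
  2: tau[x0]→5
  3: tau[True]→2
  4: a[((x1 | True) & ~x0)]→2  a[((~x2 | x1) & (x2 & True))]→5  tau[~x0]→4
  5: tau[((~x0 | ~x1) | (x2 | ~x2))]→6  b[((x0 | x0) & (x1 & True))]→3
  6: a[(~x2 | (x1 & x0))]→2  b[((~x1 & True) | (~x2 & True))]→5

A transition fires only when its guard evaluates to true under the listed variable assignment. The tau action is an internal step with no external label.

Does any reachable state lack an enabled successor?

Answer: DEADLOCK at state 2

Analysis:
Reach set: {0,2,3}
  0: a→0  b→3  [deg 2]
  2: ∅  [STUCK]
  3: tau→2  [deg 1]
Path to 2: b·tau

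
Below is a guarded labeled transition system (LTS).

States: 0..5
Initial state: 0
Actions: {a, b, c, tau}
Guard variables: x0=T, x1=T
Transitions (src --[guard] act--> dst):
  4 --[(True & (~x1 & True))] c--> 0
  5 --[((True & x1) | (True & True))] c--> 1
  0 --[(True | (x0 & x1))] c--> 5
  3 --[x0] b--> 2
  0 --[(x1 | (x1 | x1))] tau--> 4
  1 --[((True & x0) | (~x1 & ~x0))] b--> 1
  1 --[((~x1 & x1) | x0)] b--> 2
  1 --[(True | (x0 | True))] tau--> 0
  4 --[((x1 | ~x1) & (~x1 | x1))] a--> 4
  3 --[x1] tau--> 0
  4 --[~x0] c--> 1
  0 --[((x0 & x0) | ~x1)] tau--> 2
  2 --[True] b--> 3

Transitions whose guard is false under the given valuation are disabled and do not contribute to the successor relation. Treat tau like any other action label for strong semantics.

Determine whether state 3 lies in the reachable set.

After dropping false guards: 11 live edges.
L0 = {0}
L1 = {2,4,5}  cumulative {0,2,4,5}
L2 = {1,3}  cumulative {0,1,2,3,4,5}
Reachable = {0,1,2,3,4,5}
Path to 3: tau·b

Answer: REACHABLE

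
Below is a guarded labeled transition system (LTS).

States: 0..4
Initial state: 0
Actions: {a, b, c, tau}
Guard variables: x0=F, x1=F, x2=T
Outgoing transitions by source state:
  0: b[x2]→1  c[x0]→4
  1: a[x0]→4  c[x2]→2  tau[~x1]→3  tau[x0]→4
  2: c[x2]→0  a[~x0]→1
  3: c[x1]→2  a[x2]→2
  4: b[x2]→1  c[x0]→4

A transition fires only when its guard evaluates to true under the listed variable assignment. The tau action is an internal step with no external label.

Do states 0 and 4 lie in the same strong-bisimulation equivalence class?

Compute ~ classes (split until stable):
  P[0] = {{0,1,2,3,4}}
  P[1] = {{0,4},{1},{2},{3}}
Fixed point at round 2; 4 class(es).
0∈{0,4}, 4∈{0,4}

Answer: BISIMILAR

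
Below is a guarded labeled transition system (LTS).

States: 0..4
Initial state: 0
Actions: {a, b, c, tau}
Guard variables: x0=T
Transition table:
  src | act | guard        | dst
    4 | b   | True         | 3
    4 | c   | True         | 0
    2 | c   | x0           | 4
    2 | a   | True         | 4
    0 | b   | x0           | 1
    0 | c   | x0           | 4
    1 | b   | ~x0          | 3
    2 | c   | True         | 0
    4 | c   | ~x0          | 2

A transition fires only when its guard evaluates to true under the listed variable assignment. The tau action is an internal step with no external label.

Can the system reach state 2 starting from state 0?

After dropping false guards: 7 live edges.
depth 0: {0}
depth 1: {1,4}  total {0,1,4}
depth 2: {3}  total {0,1,3,4}
R = {0,1,3,4}

Answer: UNREACHABLE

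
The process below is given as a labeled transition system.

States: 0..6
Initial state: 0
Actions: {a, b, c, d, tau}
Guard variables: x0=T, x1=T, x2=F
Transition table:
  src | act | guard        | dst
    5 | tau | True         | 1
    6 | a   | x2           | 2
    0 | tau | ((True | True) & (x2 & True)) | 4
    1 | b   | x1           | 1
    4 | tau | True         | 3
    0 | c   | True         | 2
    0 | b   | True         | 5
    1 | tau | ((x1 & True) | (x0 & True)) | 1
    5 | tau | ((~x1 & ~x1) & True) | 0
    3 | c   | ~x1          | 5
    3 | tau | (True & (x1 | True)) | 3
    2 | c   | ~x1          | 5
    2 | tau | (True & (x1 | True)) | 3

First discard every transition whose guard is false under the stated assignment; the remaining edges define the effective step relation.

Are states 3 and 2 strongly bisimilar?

Answer: BISIMILAR

Working:
Bisimulation quotient by refinement:
  round 0: {{0,1,2,3,4,5,6}}
  round 1: {{0},{1},{2,3,4,5},{6}}
  round 2: {{0},{1},{2,3,4},{5},{6}}
5 equivalence class(es) (converged in 3)
class of 3: {2,3,4}; class of 2: {2,3,4}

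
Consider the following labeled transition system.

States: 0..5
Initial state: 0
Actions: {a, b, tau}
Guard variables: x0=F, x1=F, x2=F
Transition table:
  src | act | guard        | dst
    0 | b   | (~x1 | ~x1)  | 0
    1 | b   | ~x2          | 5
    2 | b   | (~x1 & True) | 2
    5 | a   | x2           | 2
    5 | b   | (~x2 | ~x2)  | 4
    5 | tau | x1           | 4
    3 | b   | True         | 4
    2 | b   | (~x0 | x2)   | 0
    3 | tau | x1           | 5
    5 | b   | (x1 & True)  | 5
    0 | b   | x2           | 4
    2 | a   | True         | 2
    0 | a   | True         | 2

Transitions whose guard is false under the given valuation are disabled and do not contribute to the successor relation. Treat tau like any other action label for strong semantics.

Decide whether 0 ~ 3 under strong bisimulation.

Answer: NOT BISIMILAR

Trace:
Compute ~ classes (split until stable):
  round 0: {{0,1,2,3,4,5}}
  round 1: {{0,2},{1,3,5},{4}}
  round 2: {{0,2},{1},{3,5},{4}}
stable after 3 split(s): 4 block(s)
class of 0: {0,2}; class of 3: {3,5}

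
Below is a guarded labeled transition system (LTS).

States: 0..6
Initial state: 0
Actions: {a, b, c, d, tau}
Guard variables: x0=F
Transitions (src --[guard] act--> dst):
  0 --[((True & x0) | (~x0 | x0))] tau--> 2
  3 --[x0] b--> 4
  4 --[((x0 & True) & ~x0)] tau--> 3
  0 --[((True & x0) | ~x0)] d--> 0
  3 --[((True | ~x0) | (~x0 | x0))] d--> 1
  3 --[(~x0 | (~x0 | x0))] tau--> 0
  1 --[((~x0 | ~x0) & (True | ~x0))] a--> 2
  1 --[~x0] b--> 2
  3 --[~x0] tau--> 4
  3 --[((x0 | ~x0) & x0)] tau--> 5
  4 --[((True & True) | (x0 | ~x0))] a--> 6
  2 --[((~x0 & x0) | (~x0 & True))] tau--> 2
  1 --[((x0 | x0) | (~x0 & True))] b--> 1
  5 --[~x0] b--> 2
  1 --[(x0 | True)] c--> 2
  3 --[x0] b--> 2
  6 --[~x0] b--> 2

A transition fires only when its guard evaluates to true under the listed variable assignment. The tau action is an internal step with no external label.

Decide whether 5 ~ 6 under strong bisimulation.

Bisimulation quotient by refinement:
  π0 = {{0,1,2,3,4,5,6}}
  π1 = {{0,3},{1},{2},{4},{5,6}}
  π2 = {{0},{1},{2},{3},{4},{5,6}}
stable after 3 split(s): 6 block(s)
[5]={5,6}  [6]={5,6}

Answer: BISIMILAR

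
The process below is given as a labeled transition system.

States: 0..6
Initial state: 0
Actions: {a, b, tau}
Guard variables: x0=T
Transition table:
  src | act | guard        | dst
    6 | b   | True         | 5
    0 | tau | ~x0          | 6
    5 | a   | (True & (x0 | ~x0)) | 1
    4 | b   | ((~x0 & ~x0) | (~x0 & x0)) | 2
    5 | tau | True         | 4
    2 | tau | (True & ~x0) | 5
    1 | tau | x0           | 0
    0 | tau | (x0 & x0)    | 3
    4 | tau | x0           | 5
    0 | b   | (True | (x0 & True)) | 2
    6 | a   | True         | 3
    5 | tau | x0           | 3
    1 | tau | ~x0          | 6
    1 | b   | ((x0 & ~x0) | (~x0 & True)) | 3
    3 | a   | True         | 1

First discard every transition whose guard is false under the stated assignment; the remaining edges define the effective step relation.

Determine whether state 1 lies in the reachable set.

Guard filter leaves 10 enabled edge(s).
L0 = {0}
L1 = {2,3}  cumulative {0,2,3}
L2 = {1}  cumulative {0,1,2,3}
Reach set: {0,1,2,3}
Path to 1: tau·a

Answer: REACHABLE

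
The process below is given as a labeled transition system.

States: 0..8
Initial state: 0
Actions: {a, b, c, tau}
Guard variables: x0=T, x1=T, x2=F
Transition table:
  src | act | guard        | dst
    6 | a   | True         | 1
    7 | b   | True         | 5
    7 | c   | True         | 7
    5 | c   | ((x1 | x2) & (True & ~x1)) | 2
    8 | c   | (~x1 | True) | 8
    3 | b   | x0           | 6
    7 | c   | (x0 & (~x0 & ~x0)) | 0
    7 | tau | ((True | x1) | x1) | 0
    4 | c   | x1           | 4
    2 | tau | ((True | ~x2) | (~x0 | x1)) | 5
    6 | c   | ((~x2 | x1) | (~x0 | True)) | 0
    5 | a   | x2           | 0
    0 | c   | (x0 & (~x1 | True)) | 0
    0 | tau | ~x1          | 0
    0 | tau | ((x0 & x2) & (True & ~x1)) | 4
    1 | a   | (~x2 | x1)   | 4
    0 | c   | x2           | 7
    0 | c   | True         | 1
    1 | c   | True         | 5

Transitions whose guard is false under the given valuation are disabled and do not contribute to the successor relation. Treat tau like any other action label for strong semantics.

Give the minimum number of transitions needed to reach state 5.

Answer: 2

Working:
Breadth-first toward 5:
  L0 = {0}
  L1 = {1}
  L2 = {4,5}
depth(5)=2, e.g. c·c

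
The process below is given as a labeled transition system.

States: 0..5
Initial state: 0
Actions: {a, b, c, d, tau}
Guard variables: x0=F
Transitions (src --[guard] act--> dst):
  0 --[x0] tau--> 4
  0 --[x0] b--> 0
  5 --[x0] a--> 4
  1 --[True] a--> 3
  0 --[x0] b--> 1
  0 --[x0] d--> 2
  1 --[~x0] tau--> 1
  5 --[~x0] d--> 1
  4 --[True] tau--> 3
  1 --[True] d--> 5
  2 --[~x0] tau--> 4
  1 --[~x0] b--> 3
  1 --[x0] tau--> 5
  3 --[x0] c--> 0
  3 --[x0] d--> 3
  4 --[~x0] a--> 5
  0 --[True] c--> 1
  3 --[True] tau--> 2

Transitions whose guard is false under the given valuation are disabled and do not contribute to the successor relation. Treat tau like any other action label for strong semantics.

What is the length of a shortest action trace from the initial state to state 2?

Layered search for 2:
  Layer 0: {0}
  Layer 1: {1}
  Layer 2: {3,5}
  Layer 3: {2}
depth(2)=3, e.g. c·a·tau

Answer: 3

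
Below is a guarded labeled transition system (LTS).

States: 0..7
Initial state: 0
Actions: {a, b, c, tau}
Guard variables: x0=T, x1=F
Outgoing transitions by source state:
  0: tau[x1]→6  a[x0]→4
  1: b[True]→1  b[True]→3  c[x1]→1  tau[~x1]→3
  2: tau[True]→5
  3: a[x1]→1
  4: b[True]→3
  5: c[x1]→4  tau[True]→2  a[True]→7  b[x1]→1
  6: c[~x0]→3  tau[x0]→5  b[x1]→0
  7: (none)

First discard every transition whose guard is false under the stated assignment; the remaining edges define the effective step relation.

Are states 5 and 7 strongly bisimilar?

Answer: NOT BISIMILAR

Trace:
Bisimulation quotient by refinement:
  P[0] = {{0,1,2,3,4,5,6,7}}
  P[1] = {{0},{1},{2,6},{3,7},{4},{5}}
Fixed point at round 2; 6 class(es).
5∈{5}, 7∈{3,7}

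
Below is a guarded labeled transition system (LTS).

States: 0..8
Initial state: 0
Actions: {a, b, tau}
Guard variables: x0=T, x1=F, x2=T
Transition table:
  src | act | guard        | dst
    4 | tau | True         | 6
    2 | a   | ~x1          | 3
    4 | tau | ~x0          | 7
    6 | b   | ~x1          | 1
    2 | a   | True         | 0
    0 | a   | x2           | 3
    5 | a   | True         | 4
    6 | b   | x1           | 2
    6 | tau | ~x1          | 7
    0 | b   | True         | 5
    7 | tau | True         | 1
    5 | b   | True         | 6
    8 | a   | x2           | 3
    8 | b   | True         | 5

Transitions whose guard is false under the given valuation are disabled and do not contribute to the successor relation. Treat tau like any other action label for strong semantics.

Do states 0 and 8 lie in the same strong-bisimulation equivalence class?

Refine partition for ~:
  round 0: {{0,1,2,3,4,5,6,7,8}}
  round 1: {{0,5,8},{1,3},{2},{4,7},{6}}
  round 2: {{0,8},{1,3},{2},{4},{5},{6},{7}}
stable after 3 split(s): 7 block(s)
class of 0: {0,8}; class of 8: {0,8}

Answer: BISIMILAR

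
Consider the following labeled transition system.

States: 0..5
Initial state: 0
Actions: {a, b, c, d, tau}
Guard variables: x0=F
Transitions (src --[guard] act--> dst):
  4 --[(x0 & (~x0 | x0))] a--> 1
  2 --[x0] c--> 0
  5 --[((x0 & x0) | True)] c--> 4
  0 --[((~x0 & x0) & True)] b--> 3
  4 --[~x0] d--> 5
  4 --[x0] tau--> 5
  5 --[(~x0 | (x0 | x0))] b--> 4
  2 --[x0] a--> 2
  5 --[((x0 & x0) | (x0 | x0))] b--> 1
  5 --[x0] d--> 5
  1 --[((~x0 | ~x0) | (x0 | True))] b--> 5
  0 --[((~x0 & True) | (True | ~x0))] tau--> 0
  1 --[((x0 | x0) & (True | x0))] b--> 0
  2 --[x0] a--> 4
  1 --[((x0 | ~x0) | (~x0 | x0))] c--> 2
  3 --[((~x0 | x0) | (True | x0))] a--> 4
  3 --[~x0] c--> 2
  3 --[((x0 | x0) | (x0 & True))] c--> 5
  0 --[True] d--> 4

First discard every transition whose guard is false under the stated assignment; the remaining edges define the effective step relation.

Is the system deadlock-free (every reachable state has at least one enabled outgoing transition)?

Reach set: {0,4,5}
  0: d→4  tau→0  [deg 2]
  4: d→5  [deg 1]
  5: b→4  c→4  [deg 2]

Answer: DEADLOCK-FREE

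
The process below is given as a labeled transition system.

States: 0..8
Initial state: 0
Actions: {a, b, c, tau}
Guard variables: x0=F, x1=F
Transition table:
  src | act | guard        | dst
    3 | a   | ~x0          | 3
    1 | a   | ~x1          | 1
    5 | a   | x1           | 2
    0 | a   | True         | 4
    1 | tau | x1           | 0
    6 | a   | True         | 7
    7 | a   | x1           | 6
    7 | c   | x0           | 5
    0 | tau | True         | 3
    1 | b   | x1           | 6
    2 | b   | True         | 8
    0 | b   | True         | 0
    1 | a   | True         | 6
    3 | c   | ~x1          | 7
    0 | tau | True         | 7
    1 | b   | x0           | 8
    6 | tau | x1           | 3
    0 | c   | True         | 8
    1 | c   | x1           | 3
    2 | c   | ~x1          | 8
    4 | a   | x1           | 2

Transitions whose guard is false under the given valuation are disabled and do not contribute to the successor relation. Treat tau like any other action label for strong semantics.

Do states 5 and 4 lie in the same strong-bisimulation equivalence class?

Answer: BISIMILAR

Analysis:
Bisimulation quotient by refinement:
  round 0: {{0,1,2,3,4,5,6,7,8}}
  round 1: {{0},{1,6},{2},{3},{4,5,7,8}}
  round 2: {{0},{1},{2},{3},{4,5,7,8},{6}}
6 equivalence class(es) (converged in 3)
5∈{4,5,7,8}, 4∈{4,5,7,8}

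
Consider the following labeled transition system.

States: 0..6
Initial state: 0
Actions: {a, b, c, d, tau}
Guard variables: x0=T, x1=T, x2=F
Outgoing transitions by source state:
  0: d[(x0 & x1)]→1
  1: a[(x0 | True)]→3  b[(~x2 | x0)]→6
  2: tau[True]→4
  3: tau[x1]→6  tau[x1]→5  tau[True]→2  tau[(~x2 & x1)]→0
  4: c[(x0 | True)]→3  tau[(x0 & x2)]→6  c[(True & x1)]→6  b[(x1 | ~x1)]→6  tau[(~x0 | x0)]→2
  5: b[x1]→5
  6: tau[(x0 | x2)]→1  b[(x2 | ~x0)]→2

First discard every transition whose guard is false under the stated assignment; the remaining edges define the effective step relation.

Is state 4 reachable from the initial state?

Answer: REACHABLE

Working:
Guard filter leaves 14 enabled edge(s).
L0 = {0}
L1 = {1}  total {0,1}
L2 = {3,6}  total {0,1,3,6}
L3 = {2,5}  total {0,1,2,3,5,6}
L4 = {4}  total {0,1,2,3,4,5,6}
R = {0,1,2,3,4,5,6}
Path to 4: d·a·tau·tau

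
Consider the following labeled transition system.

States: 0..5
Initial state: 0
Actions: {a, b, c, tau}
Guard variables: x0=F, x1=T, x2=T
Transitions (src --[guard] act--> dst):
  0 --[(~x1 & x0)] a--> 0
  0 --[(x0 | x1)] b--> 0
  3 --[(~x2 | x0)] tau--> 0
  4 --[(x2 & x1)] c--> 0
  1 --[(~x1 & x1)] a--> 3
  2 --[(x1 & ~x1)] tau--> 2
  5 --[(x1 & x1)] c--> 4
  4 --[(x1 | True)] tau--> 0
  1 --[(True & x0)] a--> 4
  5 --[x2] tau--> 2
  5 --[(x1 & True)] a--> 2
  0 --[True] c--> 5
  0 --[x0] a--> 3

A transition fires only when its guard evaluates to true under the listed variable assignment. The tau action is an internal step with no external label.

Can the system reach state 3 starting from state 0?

After dropping false guards: 7 live edges.
Layer 0: {0}
Layer 1: {5}  now seen {0,5}
Layer 2: {2,4}  now seen {0,2,4,5}
Reachable = {0,2,4,5}

Answer: UNREACHABLE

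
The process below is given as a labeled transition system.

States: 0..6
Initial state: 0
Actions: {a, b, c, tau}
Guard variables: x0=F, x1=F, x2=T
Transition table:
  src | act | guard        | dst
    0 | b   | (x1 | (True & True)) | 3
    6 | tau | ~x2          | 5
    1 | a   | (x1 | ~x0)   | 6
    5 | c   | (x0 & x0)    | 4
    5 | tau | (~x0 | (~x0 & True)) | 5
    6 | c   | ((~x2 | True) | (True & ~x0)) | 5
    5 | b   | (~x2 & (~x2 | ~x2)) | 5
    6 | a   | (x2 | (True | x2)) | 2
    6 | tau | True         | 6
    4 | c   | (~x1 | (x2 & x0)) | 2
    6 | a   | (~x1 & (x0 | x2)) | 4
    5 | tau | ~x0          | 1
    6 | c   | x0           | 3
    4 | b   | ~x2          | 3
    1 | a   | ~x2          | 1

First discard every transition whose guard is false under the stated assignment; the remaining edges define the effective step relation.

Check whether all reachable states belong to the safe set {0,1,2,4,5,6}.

Safe = {0,1,2,4,5,6}
Reachable = {0,3}
  0: ok
  3: ✗ unsafe
reach 3 via b — violates

Answer: INVARIANT VIOLATED at state 3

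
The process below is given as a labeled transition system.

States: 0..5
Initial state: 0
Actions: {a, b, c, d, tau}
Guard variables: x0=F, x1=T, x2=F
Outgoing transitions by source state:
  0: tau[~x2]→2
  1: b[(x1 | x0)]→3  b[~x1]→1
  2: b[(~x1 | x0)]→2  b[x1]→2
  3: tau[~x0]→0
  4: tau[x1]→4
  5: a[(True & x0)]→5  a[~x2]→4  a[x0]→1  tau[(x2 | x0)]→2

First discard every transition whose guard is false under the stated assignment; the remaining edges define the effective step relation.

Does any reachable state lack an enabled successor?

Reach set: {0,2}
  0: tau→2  [deg 1]
  2: b→2  [deg 1]

Answer: DEADLOCK-FREE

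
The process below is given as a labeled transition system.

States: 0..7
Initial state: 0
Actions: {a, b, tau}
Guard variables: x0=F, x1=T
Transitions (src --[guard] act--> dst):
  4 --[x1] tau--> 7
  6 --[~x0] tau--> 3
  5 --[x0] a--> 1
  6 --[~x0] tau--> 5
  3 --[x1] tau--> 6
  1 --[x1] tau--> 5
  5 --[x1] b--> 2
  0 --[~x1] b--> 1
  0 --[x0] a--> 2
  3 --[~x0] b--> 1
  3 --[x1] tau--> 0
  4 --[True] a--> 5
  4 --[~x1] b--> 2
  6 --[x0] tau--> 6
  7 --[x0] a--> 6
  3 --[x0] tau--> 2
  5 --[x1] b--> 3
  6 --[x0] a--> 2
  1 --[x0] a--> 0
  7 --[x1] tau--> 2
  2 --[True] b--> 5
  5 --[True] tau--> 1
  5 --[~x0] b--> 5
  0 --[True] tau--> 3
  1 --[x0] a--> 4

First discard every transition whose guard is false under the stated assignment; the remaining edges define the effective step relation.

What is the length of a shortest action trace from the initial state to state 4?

BFS to 4:
  depth 0: {0}
  depth 1: {3}
  depth 2: {1,6}
  depth 3: {5}
  depth 4: {2}
4 never appears.

Answer: UNREACHABLE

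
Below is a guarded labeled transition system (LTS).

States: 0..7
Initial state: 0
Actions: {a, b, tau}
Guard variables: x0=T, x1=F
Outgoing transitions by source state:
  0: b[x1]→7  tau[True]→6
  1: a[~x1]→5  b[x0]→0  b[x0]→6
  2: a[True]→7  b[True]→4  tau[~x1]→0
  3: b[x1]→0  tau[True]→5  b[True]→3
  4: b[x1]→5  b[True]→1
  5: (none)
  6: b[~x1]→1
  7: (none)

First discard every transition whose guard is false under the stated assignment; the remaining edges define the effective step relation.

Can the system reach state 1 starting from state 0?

Answer: REACHABLE

Trace:
Guard filter leaves 11 enabled edge(s).
L0 = {0}
L1 = {6}  total {0,6}
L2 = {1}  total {0,1,6}
L3 = {5}  total {0,1,5,6}
Reachable = {0,1,5,6}
trace reaching 1: tau·b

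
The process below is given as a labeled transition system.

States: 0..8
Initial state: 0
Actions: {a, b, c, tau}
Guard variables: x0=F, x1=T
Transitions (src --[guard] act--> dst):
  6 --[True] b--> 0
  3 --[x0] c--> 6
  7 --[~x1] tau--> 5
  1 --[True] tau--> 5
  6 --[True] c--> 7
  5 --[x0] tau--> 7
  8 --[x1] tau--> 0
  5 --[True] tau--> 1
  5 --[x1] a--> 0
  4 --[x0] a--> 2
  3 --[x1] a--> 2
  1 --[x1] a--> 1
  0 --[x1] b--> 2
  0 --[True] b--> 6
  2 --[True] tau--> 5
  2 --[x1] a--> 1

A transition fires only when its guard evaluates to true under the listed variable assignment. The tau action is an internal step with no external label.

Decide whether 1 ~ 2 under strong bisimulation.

Answer: BISIMILAR

Analysis:
Compute ~ classes (split until stable):
  P[0] = {{0,1,2,3,4,5,6,7,8}}
  P[1] = {{0},{1,2,5},{3},{4,7},{6},{8}}
  P[2] = {{0},{1,2},{3},{4,7},{5},{6},{8}}
Fixed point at round 3; 7 class(es).
1∈{1,2}, 2∈{1,2}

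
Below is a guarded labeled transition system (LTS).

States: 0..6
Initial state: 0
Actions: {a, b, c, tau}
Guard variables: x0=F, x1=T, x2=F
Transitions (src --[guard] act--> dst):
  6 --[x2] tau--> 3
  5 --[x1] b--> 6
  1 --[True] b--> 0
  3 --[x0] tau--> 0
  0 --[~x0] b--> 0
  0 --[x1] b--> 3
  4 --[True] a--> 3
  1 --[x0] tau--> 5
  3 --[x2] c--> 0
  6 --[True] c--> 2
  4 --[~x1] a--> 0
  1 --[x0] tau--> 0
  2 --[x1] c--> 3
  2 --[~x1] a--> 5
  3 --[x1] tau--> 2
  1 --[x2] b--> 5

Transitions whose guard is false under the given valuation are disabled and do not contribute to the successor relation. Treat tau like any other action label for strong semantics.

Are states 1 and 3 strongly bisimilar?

Answer: NOT BISIMILAR

Trace:
Compute ~ classes (split until stable):
  P[0] = {{0,1,2,3,4,5,6}}
  P[1] = {{0,1,5},{2,6},{3},{4}}
  P[2] = {{0},{1},{2},{3},{4},{5},{6}}
Fixed point at round 3; 7 class(es).
class of 1: {1}; class of 3: {3}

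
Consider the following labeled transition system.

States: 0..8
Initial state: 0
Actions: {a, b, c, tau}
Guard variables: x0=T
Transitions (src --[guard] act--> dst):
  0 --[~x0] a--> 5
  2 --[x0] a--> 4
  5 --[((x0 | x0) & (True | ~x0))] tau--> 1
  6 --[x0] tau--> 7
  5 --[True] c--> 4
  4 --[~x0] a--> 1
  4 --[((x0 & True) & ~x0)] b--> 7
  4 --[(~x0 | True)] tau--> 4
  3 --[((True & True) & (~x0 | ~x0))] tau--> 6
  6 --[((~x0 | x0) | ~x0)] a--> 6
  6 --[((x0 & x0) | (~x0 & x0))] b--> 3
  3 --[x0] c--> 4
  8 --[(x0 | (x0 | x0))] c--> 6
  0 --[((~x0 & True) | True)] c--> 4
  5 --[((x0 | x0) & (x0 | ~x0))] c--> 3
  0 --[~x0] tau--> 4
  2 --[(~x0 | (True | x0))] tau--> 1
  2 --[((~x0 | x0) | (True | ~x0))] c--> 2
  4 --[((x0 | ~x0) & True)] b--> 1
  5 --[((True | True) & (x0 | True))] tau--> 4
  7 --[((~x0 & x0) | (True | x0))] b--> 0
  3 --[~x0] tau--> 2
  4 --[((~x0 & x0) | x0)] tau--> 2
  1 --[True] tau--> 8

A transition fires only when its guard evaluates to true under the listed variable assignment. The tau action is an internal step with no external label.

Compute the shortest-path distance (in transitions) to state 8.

BFS to 8:
  L0 = {0}
  L1 = {4}
  L2 = {1,2}
  L3 = {8}
depth(8)=3, e.g. c·b·tau

Answer: 3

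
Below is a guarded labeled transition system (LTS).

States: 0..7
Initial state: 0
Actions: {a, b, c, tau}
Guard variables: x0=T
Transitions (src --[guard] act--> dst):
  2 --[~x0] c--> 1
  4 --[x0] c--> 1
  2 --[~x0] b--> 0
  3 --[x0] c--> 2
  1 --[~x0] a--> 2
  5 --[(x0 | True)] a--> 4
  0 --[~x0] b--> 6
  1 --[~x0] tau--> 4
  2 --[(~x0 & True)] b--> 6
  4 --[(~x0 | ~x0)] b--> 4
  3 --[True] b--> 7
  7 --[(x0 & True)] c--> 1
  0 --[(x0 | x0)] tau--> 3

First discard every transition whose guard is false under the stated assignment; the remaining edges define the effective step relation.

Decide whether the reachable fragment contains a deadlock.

Answer: DEADLOCK at state 1

Trace:
Reachable = {0,1,2,3,7}
  0: tau→3  [1 exit(s)]
  1: ∅  [no exit]
  2: ∅  [no exit]
  3: b→7  c→2  [2 exit(s)]
  7: c→1  [1 exit(s)]
trace reaching 1: tau·b·c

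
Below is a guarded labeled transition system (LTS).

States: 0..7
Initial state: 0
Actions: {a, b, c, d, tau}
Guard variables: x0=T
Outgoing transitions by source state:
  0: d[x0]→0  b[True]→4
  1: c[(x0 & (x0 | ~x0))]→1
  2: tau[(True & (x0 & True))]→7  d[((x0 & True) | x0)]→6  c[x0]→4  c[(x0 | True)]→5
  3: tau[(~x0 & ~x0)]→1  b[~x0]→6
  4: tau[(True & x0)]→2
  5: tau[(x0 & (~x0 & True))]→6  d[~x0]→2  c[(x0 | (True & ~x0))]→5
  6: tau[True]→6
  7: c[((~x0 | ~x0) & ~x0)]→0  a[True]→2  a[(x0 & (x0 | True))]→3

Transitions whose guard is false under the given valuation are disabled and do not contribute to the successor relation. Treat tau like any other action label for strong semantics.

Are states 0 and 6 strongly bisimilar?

Bisimulation quotient by refinement:
  round 0: {{0,1,2,3,4,5,6,7}}
  round 1: {{0},{1,5},{2},{3},{4,6},{7}}
  round 2: {{0},{1,5},{2},{3},{4},{6},{7}}
7 equivalence class(es) (converged in 3)
[0]={0}  [6]={6}

Answer: NOT BISIMILAR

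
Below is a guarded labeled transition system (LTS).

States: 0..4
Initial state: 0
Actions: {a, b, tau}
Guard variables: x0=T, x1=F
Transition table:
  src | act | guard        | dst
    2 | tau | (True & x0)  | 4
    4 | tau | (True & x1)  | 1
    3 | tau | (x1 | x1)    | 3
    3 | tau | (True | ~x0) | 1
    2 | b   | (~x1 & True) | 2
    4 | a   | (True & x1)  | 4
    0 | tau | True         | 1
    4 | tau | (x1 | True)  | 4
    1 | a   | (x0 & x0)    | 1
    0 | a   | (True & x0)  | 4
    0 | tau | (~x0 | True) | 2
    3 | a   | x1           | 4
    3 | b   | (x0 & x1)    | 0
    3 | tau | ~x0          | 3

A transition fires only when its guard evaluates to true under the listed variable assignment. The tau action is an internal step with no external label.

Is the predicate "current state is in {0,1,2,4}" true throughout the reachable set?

Inv-set: {0,1,2,4}
Reachable = {0,1,2,4}
  0: safe
  1: safe
  2: safe
  4: safe

Answer: INVARIANT HOLDS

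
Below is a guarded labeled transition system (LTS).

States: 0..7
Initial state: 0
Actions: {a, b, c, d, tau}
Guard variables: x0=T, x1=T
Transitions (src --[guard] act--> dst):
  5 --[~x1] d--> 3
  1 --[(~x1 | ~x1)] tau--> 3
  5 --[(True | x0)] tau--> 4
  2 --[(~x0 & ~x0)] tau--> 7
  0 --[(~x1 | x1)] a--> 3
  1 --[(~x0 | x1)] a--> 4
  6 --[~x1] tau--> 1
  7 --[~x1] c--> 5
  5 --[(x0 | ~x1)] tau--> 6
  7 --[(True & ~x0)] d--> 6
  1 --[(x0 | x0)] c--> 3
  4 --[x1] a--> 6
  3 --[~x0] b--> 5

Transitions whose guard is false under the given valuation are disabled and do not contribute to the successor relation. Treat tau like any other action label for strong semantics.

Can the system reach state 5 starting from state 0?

Answer: UNREACHABLE

Analysis:
After dropping false guards: 6 live edges.
L0 = {0}
L1 = {3}  total {0,3}
Reach set: {0,3}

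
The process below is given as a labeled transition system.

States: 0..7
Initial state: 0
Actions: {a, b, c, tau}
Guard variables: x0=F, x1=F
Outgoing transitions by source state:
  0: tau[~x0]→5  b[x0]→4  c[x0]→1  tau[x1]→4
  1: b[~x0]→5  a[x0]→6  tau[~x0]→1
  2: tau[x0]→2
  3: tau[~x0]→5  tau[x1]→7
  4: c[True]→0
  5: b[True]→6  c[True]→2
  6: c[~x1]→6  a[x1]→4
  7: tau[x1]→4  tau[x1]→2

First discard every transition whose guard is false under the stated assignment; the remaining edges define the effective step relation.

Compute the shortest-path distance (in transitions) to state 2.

Breadth-first toward 2:
  depth 0: {0}
  depth 1: {5}
  depth 2: {2,6}
first hit 2 at d=2 via tau·c

Answer: 2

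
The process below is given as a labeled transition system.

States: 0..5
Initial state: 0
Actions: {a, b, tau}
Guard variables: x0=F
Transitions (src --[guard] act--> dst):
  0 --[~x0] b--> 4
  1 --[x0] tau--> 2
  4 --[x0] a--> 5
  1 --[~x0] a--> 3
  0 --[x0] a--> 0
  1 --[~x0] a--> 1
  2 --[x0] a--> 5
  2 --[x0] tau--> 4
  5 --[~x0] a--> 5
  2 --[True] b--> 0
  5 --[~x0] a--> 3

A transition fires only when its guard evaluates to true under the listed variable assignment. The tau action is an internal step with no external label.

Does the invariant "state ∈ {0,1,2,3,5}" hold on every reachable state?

Answer: INVARIANT VIOLATED at state 4

Working:
Inv-set: {0,1,2,3,5}
Reach set: {0,4}
  0: ✓
  4: outside
reach 4 via b — violates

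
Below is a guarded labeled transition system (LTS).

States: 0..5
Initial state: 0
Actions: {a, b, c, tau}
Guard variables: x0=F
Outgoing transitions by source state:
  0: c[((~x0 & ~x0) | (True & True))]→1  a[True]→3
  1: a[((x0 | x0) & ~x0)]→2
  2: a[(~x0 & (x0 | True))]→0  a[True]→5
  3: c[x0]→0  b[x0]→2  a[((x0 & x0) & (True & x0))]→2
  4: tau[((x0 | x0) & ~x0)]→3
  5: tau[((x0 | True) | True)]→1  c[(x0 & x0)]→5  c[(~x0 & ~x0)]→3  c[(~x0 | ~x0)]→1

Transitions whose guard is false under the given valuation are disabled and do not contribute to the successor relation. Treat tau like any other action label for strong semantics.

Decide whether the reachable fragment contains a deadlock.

Answer: DEADLOCK at state 1

Working:
Reach set: {0,1,3}
  0: a→3  c→1  [2 exit(s)]
  1: ∅  [deadlock]
  3: ∅  [deadlock]
trace reaching 1: c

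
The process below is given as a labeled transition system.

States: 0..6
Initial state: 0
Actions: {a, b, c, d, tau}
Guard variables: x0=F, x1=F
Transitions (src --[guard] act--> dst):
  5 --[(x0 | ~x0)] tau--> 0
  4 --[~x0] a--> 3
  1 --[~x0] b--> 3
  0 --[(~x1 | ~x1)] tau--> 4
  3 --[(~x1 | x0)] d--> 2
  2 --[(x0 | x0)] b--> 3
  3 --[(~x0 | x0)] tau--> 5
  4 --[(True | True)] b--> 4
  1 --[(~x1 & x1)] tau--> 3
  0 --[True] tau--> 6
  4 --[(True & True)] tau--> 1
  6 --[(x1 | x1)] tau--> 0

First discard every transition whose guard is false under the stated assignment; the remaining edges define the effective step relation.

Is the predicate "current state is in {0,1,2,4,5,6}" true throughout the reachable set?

Allowed set {0,1,2,4,5,6}
Reach set: {0,1,2,3,4,5,6}
  0: safe
  1: safe
  2: safe
  3: outside
  4: safe
  5: safe
  6: safe
reach 3 via tau·a — violates

Answer: INVARIANT VIOLATED at state 3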